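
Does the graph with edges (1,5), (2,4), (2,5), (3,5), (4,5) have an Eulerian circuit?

Step 1: Find the degree of each vertex:
  deg(1) = 1
  deg(2) = 2
  deg(3) = 1
  deg(4) = 2
  deg(5) = 4

Step 2: Count vertices with odd degree:
  Odd-degree vertices: 1, 3 (2 total)

Step 3: Apply Euler's theorem:
  - Eulerian circuit exists iff graph is connected and all vertices have even degree
  - Eulerian path exists iff graph is connected and has 0 or 2 odd-degree vertices

Graph is connected with exactly 2 odd-degree vertices (1, 3).
Eulerian path exists (starting and ending at the odd-degree vertices), but no Eulerian circuit.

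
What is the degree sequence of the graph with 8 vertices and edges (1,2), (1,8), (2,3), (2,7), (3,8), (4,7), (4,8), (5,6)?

Step 1: Count edges incident to each vertex:
  deg(1) = 2 (neighbors: 2, 8)
  deg(2) = 3 (neighbors: 1, 3, 7)
  deg(3) = 2 (neighbors: 2, 8)
  deg(4) = 2 (neighbors: 7, 8)
  deg(5) = 1 (neighbors: 6)
  deg(6) = 1 (neighbors: 5)
  deg(7) = 2 (neighbors: 2, 4)
  deg(8) = 3 (neighbors: 1, 3, 4)

Step 2: Sort degrees in non-increasing order:
  Degrees: [2, 3, 2, 2, 1, 1, 2, 3] -> sorted: [3, 3, 2, 2, 2, 2, 1, 1]

Degree sequence: [3, 3, 2, 2, 2, 2, 1, 1]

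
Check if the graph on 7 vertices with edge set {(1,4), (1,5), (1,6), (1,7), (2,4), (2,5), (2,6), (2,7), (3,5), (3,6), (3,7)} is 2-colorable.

Step 1: Attempt 2-coloring using BFS:
  Start at vertex 1, assign color 0
  Color vertex 4 with color 1 (neighbor of 1)
  Color vertex 5 with color 1 (neighbor of 1)
  Color vertex 6 with color 1 (neighbor of 1)
  Color vertex 7 with color 1 (neighbor of 1)
  Color vertex 2 with color 0 (neighbor of 4)
  Color vertex 3 with color 0 (neighbor of 5)

Step 2: 2-coloring succeeded. No conflicts found.
  Set A (color 0): {1, 2, 3}
  Set B (color 1): {4, 5, 6, 7}

The graph is bipartite with partition {1, 2, 3}, {4, 5, 6, 7}.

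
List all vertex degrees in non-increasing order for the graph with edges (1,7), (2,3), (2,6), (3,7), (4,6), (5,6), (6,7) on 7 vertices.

Step 1: Count edges incident to each vertex:
  deg(1) = 1 (neighbors: 7)
  deg(2) = 2 (neighbors: 3, 6)
  deg(3) = 2 (neighbors: 2, 7)
  deg(4) = 1 (neighbors: 6)
  deg(5) = 1 (neighbors: 6)
  deg(6) = 4 (neighbors: 2, 4, 5, 7)
  deg(7) = 3 (neighbors: 1, 3, 6)

Step 2: Sort degrees in non-increasing order:
  Degrees: [1, 2, 2, 1, 1, 4, 3] -> sorted: [4, 3, 2, 2, 1, 1, 1]

Degree sequence: [4, 3, 2, 2, 1, 1, 1]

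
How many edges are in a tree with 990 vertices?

A tree on n vertices always has exactly n - 1 edges.
For n = 990: edges = 990 - 1 = 989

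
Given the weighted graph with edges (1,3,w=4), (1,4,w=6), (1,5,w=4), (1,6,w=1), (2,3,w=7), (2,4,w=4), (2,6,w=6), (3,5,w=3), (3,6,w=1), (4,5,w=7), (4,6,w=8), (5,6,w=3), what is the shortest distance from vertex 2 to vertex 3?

Step 1: Build adjacency list with weights:
  1: 3(w=4), 4(w=6), 5(w=4), 6(w=1)
  2: 3(w=7), 4(w=4), 6(w=6)
  3: 1(w=4), 2(w=7), 5(w=3), 6(w=1)
  4: 1(w=6), 2(w=4), 5(w=7), 6(w=8)
  5: 1(w=4), 3(w=3), 4(w=7), 6(w=3)
  6: 1(w=1), 2(w=6), 3(w=1), 4(w=8), 5(w=3)

Step 2: Apply Dijkstra's algorithm from vertex 2:
  Visit vertex 2 (distance=0)
    Update dist[3] = 7
    Update dist[4] = 4
    Update dist[6] = 6
  Visit vertex 4 (distance=4)
    Update dist[1] = 10
    Update dist[5] = 11
  Visit vertex 6 (distance=6)
    Update dist[1] = 7
    Update dist[5] = 9
  Visit vertex 1 (distance=7)
  Visit vertex 3 (distance=7)

Step 3: Shortest path: 2 -> 3
Total weight: 7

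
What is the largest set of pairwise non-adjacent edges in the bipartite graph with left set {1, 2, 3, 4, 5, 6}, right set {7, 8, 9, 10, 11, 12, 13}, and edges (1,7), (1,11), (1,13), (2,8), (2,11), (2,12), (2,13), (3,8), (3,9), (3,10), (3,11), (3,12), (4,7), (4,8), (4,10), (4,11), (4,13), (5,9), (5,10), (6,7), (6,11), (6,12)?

Step 1: List the neighbors of each left vertex:
  1: 7, 11, 13
  2: 8, 11, 12, 13
  3: 8, 9, 10, 11, 12
  4: 7, 8, 10, 11, 13
  5: 9, 10
  6: 7, 11, 12

Step 2: Greedily match left vertices, then look for augmenting paths:
  Match 1 -- 7
  Match 2 -- 8
  Match 3 -- 12
  Match 4 -- 10
  Match 5 -- 9
  Match 6 -- 11
  No augmenting path remains.

Step 3: Verify this is maximum:
  Matching size 6 = min(|L|, |R|) = min(6, 7), which is an upper bound, so this matching is maximum.

Maximum matching: {(1,7), (2,8), (3,12), (4,10), (5,9), (6,11)}
Size: 6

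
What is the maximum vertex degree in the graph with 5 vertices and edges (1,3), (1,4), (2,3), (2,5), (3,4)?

Step 1: Count edges incident to each vertex:
  deg(1) = 2 (neighbors: 3, 4)
  deg(2) = 2 (neighbors: 3, 5)
  deg(3) = 3 (neighbors: 1, 2, 4)
  deg(4) = 2 (neighbors: 1, 3)
  deg(5) = 1 (neighbors: 2)

Step 2: Find maximum:
  max(2, 2, 3, 2, 1) = 3 (vertex 3)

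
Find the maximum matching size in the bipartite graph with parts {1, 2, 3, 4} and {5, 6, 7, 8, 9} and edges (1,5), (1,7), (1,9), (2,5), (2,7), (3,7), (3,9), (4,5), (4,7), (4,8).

Step 1: List the neighbors of each left vertex:
  1: 5, 7, 9
  2: 5, 7
  3: 7, 9
  4: 5, 7, 8

Step 2: Greedily match left vertices, then look for augmenting paths:
  Match 1 -- 5
  Match 2 -- 7
  Match 3 -- 9
  Match 4 -- 8
  No augmenting path remains.

Step 3: Verify this is maximum:
  Matching size 4 = min(|L|, |R|) = min(4, 5), which is an upper bound, so this matching is maximum.

Maximum matching: {(1,5), (2,7), (3,9), (4,8)}
Size: 4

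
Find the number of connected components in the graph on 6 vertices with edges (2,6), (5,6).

Step 1: Build adjacency list from edges:
  1: (none)
  2: 6
  3: (none)
  4: (none)
  5: 6
  6: 2, 5

Step 2: Run BFS/DFS from vertex 1:
  Visited: {1}
  Reached 1 of 6 vertices

Step 3: Only 1 of 6 vertices reached. Graph is disconnected.
Connected components: {1}, {2, 5, 6}, {3}, {4}
Number of connected components: 4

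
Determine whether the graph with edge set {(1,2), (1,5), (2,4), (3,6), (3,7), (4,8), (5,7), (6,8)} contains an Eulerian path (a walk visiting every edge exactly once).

Step 1: Find the degree of each vertex:
  deg(1) = 2
  deg(2) = 2
  deg(3) = 2
  deg(4) = 2
  deg(5) = 2
  deg(6) = 2
  deg(7) = 2
  deg(8) = 2

Step 2: Count vertices with odd degree:
  All vertices have even degree (0 odd-degree vertices)

Step 3: Apply Euler's theorem:
  - Eulerian circuit exists iff graph is connected and all vertices have even degree
  - Eulerian path exists iff graph is connected and has 0 or 2 odd-degree vertices

Graph is connected with 0 odd-degree vertices.
Both Eulerian circuit and Eulerian path exist.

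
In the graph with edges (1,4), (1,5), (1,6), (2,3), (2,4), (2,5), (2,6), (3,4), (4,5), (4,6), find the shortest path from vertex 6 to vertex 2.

Step 1: Build adjacency list:
  1: 4, 5, 6
  2: 3, 4, 5, 6
  3: 2, 4
  4: 1, 2, 3, 5, 6
  5: 1, 2, 4
  6: 1, 2, 4

Step 2: BFS from vertex 6 to find shortest path to 2:
  vertex 1 reached at distance 1
  vertex 2 reached at distance 1

Step 3: Shortest path: 6 -> 2
Path length: 1 edge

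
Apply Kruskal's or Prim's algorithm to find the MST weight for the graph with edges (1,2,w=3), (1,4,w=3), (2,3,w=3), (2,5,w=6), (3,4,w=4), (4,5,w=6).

Apply Kruskal's algorithm (sort edges by weight, add if no cycle):

Sorted edges by weight:
  (1,2) w=3
  (1,4) w=3
  (2,3) w=3
  (3,4) w=4
  (2,5) w=6
  (4,5) w=6

Add edge (1,2) w=3 -- no cycle. Running total: 3
Add edge (1,4) w=3 -- no cycle. Running total: 6
Add edge (2,3) w=3 -- no cycle. Running total: 9
Skip edge (3,4) w=4 -- would create cycle
Add edge (2,5) w=6 -- no cycle. Running total: 15

MST edges: (1,2,w=3), (1,4,w=3), (2,3,w=3), (2,5,w=6)
Total MST weight: 3 + 3 + 3 + 6 = 15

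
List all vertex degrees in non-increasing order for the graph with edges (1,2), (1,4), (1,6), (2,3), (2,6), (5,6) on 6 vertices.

Step 1: Count edges incident to each vertex:
  deg(1) = 3 (neighbors: 2, 4, 6)
  deg(2) = 3 (neighbors: 1, 3, 6)
  deg(3) = 1 (neighbors: 2)
  deg(4) = 1 (neighbors: 1)
  deg(5) = 1 (neighbors: 6)
  deg(6) = 3 (neighbors: 1, 2, 5)

Step 2: Sort degrees in non-increasing order:
  Degrees: [3, 3, 1, 1, 1, 3] -> sorted: [3, 3, 3, 1, 1, 1]

Degree sequence: [3, 3, 3, 1, 1, 1]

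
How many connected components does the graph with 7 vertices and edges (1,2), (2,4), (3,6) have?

Step 1: Build adjacency list from edges:
  1: 2
  2: 1, 4
  3: 6
  4: 2
  5: (none)
  6: 3
  7: (none)

Step 2: Run BFS/DFS from vertex 1:
  Visited: {1, 2, 4}
  Reached 3 of 7 vertices

Step 3: Only 3 of 7 vertices reached. Graph is disconnected.
Connected components: {1, 2, 4}, {3, 6}, {5}, {7}
Number of connected components: 4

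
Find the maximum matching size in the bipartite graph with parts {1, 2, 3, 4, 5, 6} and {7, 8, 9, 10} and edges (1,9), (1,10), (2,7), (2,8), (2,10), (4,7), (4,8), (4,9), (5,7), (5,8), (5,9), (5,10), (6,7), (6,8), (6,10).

Step 1: List the neighbors of each left vertex:
  1: 9, 10
  2: 7, 8, 10
  3: (none)
  4: 7, 8, 9
  5: 7, 8, 9, 10
  6: 7, 8, 10

Step 2: Greedily match left vertices, then look for augmenting paths:
  Match 1 -- 9
  Match 2 -- 7
  Match 4 -- 8
  Match 5 -- 10
  No augmenting path remains.

Step 3: Verify this is maximum:
  Matching size 4 = min(|L|, |R|) = min(6, 4), which is an upper bound, so this matching is maximum.

Maximum matching: {(1,9), (2,7), (4,8), (5,10)}
Size: 4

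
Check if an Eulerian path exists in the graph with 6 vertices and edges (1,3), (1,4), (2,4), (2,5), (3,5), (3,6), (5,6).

Step 1: Find the degree of each vertex:
  deg(1) = 2
  deg(2) = 2
  deg(3) = 3
  deg(4) = 2
  deg(5) = 3
  deg(6) = 2

Step 2: Count vertices with odd degree:
  Odd-degree vertices: 3, 5 (2 total)

Step 3: Apply Euler's theorem:
  - Eulerian circuit exists iff graph is connected and all vertices have even degree
  - Eulerian path exists iff graph is connected and has 0 or 2 odd-degree vertices

Graph is connected with exactly 2 odd-degree vertices (3, 5).
Eulerian path exists (starting and ending at the odd-degree vertices), but no Eulerian circuit.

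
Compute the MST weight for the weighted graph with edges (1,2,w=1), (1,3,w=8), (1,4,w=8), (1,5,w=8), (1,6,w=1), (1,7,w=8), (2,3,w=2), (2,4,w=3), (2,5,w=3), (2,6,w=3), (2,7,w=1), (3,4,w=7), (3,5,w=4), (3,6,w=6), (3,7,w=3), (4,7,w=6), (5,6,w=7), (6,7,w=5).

Apply Kruskal's algorithm (sort edges by weight, add if no cycle):

Sorted edges by weight:
  (1,6) w=1
  (1,2) w=1
  (2,7) w=1
  (2,3) w=2
  (2,4) w=3
  (2,5) w=3
  (2,6) w=3
  (3,7) w=3
  (3,5) w=4
  (6,7) w=5
  (3,6) w=6
  (4,7) w=6
  (3,4) w=7
  (5,6) w=7
  (1,4) w=8
  (1,3) w=8
  (1,5) w=8
  (1,7) w=8

Add edge (1,6) w=1 -- no cycle. Running total: 1
Add edge (1,2) w=1 -- no cycle. Running total: 2
Add edge (2,7) w=1 -- no cycle. Running total: 3
Add edge (2,3) w=2 -- no cycle. Running total: 5
Add edge (2,4) w=3 -- no cycle. Running total: 8
Add edge (2,5) w=3 -- no cycle. Running total: 11

MST edges: (1,6,w=1), (1,2,w=1), (2,7,w=1), (2,3,w=2), (2,4,w=3), (2,5,w=3)
Total MST weight: 1 + 1 + 1 + 2 + 3 + 3 = 11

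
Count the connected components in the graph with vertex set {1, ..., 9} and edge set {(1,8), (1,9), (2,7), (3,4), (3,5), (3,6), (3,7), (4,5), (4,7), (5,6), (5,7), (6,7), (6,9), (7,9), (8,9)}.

Step 1: Build adjacency list from edges:
  1: 8, 9
  2: 7
  3: 4, 5, 6, 7
  4: 3, 5, 7
  5: 3, 4, 6, 7
  6: 3, 5, 7, 9
  7: 2, 3, 4, 5, 6, 9
  8: 1, 9
  9: 1, 6, 7, 8

Step 2: Run BFS/DFS from vertex 1:
  Visited: {1, 8, 9, 6, 7, 3, 5, 2, 4}
  Reached 9 of 9 vertices

Step 3: All 9 vertices reached from vertex 1, so the graph is connected.
Number of connected components: 1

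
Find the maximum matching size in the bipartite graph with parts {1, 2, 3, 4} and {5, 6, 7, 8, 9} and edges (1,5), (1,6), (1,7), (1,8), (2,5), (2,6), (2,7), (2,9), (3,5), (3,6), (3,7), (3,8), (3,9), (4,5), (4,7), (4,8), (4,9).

Step 1: List the neighbors of each left vertex:
  1: 5, 6, 7, 8
  2: 5, 6, 7, 9
  3: 5, 6, 7, 8, 9
  4: 5, 7, 8, 9

Step 2: Greedily match left vertices, then look for augmenting paths:
  Match 1 -- 5
  Match 2 -- 6
  Match 3 -- 7
  Match 4 -- 8
  No augmenting path remains.

Step 3: Verify this is maximum:
  Matching size 4 = min(|L|, |R|) = min(4, 5), which is an upper bound, so this matching is maximum.

Maximum matching: {(1,5), (2,6), (3,7), (4,8)}
Size: 4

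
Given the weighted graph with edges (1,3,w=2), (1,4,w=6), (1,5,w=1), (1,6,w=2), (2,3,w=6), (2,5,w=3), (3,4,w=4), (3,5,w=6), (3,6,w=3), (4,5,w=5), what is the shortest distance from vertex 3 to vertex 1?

Step 1: Build adjacency list with weights:
  1: 3(w=2), 4(w=6), 5(w=1), 6(w=2)
  2: 3(w=6), 5(w=3)
  3: 1(w=2), 2(w=6), 4(w=4), 5(w=6), 6(w=3)
  4: 1(w=6), 3(w=4), 5(w=5)
  5: 1(w=1), 2(w=3), 3(w=6), 4(w=5)
  6: 1(w=2), 3(w=3)

Step 2: Apply Dijkstra's algorithm from vertex 3:
  Visit vertex 3 (distance=0)
    Update dist[1] = 2
    Update dist[2] = 6
    Update dist[4] = 4
    Update dist[5] = 6
    Update dist[6] = 3
  Visit vertex 1 (distance=2)
    Update dist[5] = 3

Step 3: Shortest path: 3 -> 1
Total weight: 2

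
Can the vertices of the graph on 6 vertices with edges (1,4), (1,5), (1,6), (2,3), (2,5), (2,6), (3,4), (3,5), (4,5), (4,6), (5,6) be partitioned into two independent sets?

Step 1: Attempt 2-coloring using BFS:
  Start at vertex 1, assign color 0
  Color vertex 4 with color 1 (neighbor of 1)
  Color vertex 5 with color 1 (neighbor of 1)
  Color vertex 6 with color 1 (neighbor of 1)
  Color vertex 3 with color 0 (neighbor of 4)

Step 2: Conflict found! Vertices 4 and 5 are adjacent but have the same color.
This means the graph contains an odd cycle.

The graph is NOT bipartite.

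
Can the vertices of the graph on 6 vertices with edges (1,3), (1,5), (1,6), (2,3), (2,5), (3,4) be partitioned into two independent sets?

Step 1: Attempt 2-coloring using BFS:
  Start at vertex 1, assign color 0
  Color vertex 3 with color 1 (neighbor of 1)
  Color vertex 5 with color 1 (neighbor of 1)
  Color vertex 6 with color 1 (neighbor of 1)
  Color vertex 2 with color 0 (neighbor of 3)
  Color vertex 4 with color 0 (neighbor of 3)

Step 2: 2-coloring succeeded. No conflicts found.
  Set A (color 0): {1, 2, 4}
  Set B (color 1): {3, 5, 6}

The graph is bipartite with partition {1, 2, 4}, {3, 5, 6}.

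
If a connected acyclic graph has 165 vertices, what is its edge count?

A tree on n vertices always has exactly n - 1 edges.
For n = 165: edges = 165 - 1 = 164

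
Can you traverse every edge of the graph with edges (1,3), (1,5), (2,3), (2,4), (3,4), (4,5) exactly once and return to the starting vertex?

Step 1: Find the degree of each vertex:
  deg(1) = 2
  deg(2) = 2
  deg(3) = 3
  deg(4) = 3
  deg(5) = 2

Step 2: Count vertices with odd degree:
  Odd-degree vertices: 3, 4 (2 total)

Step 3: Apply Euler's theorem:
  - Eulerian circuit exists iff graph is connected and all vertices have even degree
  - Eulerian path exists iff graph is connected and has 0 or 2 odd-degree vertices

Graph is connected with exactly 2 odd-degree vertices (3, 4).
Eulerian path exists (starting and ending at the odd-degree vertices), but no Eulerian circuit.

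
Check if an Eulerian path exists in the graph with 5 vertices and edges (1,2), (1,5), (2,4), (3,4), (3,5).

Step 1: Find the degree of each vertex:
  deg(1) = 2
  deg(2) = 2
  deg(3) = 2
  deg(4) = 2
  deg(5) = 2

Step 2: Count vertices with odd degree:
  All vertices have even degree (0 odd-degree vertices)

Step 3: Apply Euler's theorem:
  - Eulerian circuit exists iff graph is connected and all vertices have even degree
  - Eulerian path exists iff graph is connected and has 0 or 2 odd-degree vertices

Graph is connected with 0 odd-degree vertices.
Both Eulerian circuit and Eulerian path exist.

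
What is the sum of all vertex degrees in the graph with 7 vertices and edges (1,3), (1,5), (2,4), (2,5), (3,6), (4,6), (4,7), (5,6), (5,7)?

Step 1: Count edges incident to each vertex:
  deg(1) = 2 (neighbors: 3, 5)
  deg(2) = 2 (neighbors: 4, 5)
  deg(3) = 2 (neighbors: 1, 6)
  deg(4) = 3 (neighbors: 2, 6, 7)
  deg(5) = 4 (neighbors: 1, 2, 6, 7)
  deg(6) = 3 (neighbors: 3, 4, 5)
  deg(7) = 2 (neighbors: 4, 5)

Step 2: Sum all degrees:
  2 + 2 + 2 + 3 + 4 + 3 + 2 = 18

Verification: sum of degrees = 2 * |E| = 2 * 9 = 18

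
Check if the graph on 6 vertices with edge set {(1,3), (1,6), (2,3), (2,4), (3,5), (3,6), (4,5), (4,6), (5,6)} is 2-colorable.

Step 1: Attempt 2-coloring using BFS:
  Start at vertex 1, assign color 0
  Color vertex 3 with color 1 (neighbor of 1)
  Color vertex 6 with color 1 (neighbor of 1)
  Color vertex 2 with color 0 (neighbor of 3)
  Color vertex 5 with color 0 (neighbor of 3)

Step 2: Conflict found! Vertices 3 and 6 are adjacent but have the same color.
This means the graph contains an odd cycle.

The graph is NOT bipartite.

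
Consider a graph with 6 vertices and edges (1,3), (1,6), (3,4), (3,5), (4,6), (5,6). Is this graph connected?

Step 1: Build adjacency list from edges:
  1: 3, 6
  2: (none)
  3: 1, 4, 5
  4: 3, 6
  5: 3, 6
  6: 1, 4, 5

Step 2: Run BFS/DFS from vertex 1:
  Visited: {1, 3, 6, 4, 5}
  Reached 5 of 6 vertices

Step 3: Only 5 of 6 vertices reached. Graph is disconnected.
Connected components: {1, 3, 4, 5, 6}, {2}
Answer: No, the graph is not connected (2 components).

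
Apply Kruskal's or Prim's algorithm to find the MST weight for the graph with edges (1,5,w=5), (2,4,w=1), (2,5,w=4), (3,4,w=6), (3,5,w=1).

Apply Kruskal's algorithm (sort edges by weight, add if no cycle):

Sorted edges by weight:
  (2,4) w=1
  (3,5) w=1
  (2,5) w=4
  (1,5) w=5
  (3,4) w=6

Add edge (2,4) w=1 -- no cycle. Running total: 1
Add edge (3,5) w=1 -- no cycle. Running total: 2
Add edge (2,5) w=4 -- no cycle. Running total: 6
Add edge (1,5) w=5 -- no cycle. Running total: 11

MST edges: (2,4,w=1), (3,5,w=1), (2,5,w=4), (1,5,w=5)
Total MST weight: 1 + 1 + 4 + 5 = 11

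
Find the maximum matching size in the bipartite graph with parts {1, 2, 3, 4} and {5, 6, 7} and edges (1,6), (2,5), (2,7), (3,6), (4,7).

Step 1: List the neighbors of each left vertex:
  1: 6
  2: 5, 7
  3: 6
  4: 7

Step 2: Greedily match left vertices, then look for augmenting paths:
  Match 1 -- 6
  Match 2 -- 5
  Match 4 -- 7
  No augmenting path remains.

Step 3: Verify this is maximum:
  Matching size 3 = min(|L|, |R|) = min(4, 3), which is an upper bound, so this matching is maximum.

Maximum matching: {(1,6), (2,5), (4,7)}
Size: 3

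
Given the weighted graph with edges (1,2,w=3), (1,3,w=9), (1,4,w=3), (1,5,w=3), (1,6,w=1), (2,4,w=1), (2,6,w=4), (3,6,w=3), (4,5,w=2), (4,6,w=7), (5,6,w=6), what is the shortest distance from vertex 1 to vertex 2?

Step 1: Build adjacency list with weights:
  1: 2(w=3), 3(w=9), 4(w=3), 5(w=3), 6(w=1)
  2: 1(w=3), 4(w=1), 6(w=4)
  3: 1(w=9), 6(w=3)
  4: 1(w=3), 2(w=1), 5(w=2), 6(w=7)
  5: 1(w=3), 4(w=2), 6(w=6)
  6: 1(w=1), 2(w=4), 3(w=3), 4(w=7), 5(w=6)

Step 2: Apply Dijkstra's algorithm from vertex 1:
  Visit vertex 1 (distance=0)
    Update dist[2] = 3
    Update dist[3] = 9
    Update dist[4] = 3
    Update dist[5] = 3
    Update dist[6] = 1
  Visit vertex 6 (distance=1)
    Update dist[3] = 4
  Visit vertex 2 (distance=3)

Step 3: Shortest path: 1 -> 2
Total weight: 3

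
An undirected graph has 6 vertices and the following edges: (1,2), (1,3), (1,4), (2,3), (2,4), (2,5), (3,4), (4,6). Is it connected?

Step 1: Build adjacency list from edges:
  1: 2, 3, 4
  2: 1, 3, 4, 5
  3: 1, 2, 4
  4: 1, 2, 3, 6
  5: 2
  6: 4

Step 2: Run BFS/DFS from vertex 1:
  Visited: {1, 2, 3, 4, 5, 6}
  Reached 6 of 6 vertices

Step 3: All 6 vertices reached from vertex 1, so the graph is connected.
Answer: Yes, the graph is connected.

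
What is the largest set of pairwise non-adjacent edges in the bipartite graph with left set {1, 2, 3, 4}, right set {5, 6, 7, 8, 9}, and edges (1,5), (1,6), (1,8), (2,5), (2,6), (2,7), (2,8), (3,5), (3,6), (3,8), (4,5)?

Step 1: List the neighbors of each left vertex:
  1: 5, 6, 8
  2: 5, 6, 7, 8
  3: 5, 6, 8
  4: 5

Step 2: Greedily match left vertices, then look for augmenting paths:
  Match 1 -- 6
  Match 2 -- 7
  Match 3 -- 8
  Match 4 -- 5
  No augmenting path remains.

Step 3: Verify this is maximum:
  Matching size 4 = min(|L|, |R|) = min(4, 5), which is an upper bound, so this matching is maximum.

Maximum matching: {(1,6), (2,7), (3,8), (4,5)}
Size: 4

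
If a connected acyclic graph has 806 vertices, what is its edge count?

A tree on n vertices always has exactly n - 1 edges.
For n = 806: edges = 806 - 1 = 805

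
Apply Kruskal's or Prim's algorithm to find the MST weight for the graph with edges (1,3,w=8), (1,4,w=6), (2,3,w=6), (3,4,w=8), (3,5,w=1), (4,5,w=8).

Apply Kruskal's algorithm (sort edges by weight, add if no cycle):

Sorted edges by weight:
  (3,5) w=1
  (1,4) w=6
  (2,3) w=6
  (1,3) w=8
  (3,4) w=8
  (4,5) w=8

Add edge (3,5) w=1 -- no cycle. Running total: 1
Add edge (1,4) w=6 -- no cycle. Running total: 7
Add edge (2,3) w=6 -- no cycle. Running total: 13
Add edge (1,3) w=8 -- no cycle. Running total: 21

MST edges: (3,5,w=1), (1,4,w=6), (2,3,w=6), (1,3,w=8)
Total MST weight: 1 + 6 + 6 + 8 = 21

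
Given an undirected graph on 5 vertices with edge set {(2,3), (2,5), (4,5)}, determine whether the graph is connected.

Step 1: Build adjacency list from edges:
  1: (none)
  2: 3, 5
  3: 2
  4: 5
  5: 2, 4

Step 2: Run BFS/DFS from vertex 1:
  Visited: {1}
  Reached 1 of 5 vertices

Step 3: Only 1 of 5 vertices reached. Graph is disconnected.
Connected components: {1}, {2, 3, 4, 5}
Answer: No, the graph is not connected (2 components).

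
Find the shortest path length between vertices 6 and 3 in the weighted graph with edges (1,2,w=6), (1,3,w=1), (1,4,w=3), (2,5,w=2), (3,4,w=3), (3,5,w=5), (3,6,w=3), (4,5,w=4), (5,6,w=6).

Step 1: Build adjacency list with weights:
  1: 2(w=6), 3(w=1), 4(w=3)
  2: 1(w=6), 5(w=2)
  3: 1(w=1), 4(w=3), 5(w=5), 6(w=3)
  4: 1(w=3), 3(w=3), 5(w=4)
  5: 2(w=2), 3(w=5), 4(w=4), 6(w=6)
  6: 3(w=3), 5(w=6)

Step 2: Apply Dijkstra's algorithm from vertex 6:
  Visit vertex 6 (distance=0)
    Update dist[3] = 3
    Update dist[5] = 6
  Visit vertex 3 (distance=3)
    Update dist[1] = 4
    Update dist[4] = 6

Step 3: Shortest path: 6 -> 3
Total weight: 3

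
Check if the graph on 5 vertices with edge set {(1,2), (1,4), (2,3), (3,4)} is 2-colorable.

Step 1: Attempt 2-coloring using BFS:
  Start at vertex 1, assign color 0
  Color vertex 2 with color 1 (neighbor of 1)
  Color vertex 4 with color 1 (neighbor of 1)
  Color vertex 3 with color 0 (neighbor of 2)
  Start new component at vertex 5, assign color 0

Step 2: 2-coloring succeeded. No conflicts found.
  Set A (color 0): {1, 3, 5}
  Set B (color 1): {2, 4}

The graph is bipartite with partition {1, 3, 5}, {2, 4}.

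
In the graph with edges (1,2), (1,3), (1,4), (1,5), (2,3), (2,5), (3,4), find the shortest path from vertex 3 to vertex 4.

Step 1: Build adjacency list:
  1: 2, 3, 4, 5
  2: 1, 3, 5
  3: 1, 2, 4
  4: 1, 3
  5: 1, 2

Step 2: BFS from vertex 3 to find shortest path to 4:
  vertex 1 reached at distance 1
  vertex 2 reached at distance 1
  vertex 4 reached at distance 1

Step 3: Shortest path: 3 -> 4
Path length: 1 edge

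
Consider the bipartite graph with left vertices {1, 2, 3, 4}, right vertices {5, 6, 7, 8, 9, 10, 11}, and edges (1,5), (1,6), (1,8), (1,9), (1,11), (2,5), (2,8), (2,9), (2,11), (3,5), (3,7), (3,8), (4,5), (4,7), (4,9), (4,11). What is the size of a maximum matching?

Step 1: List the neighbors of each left vertex:
  1: 5, 6, 8, 9, 11
  2: 5, 8, 9, 11
  3: 5, 7, 8
  4: 5, 7, 9, 11

Step 2: Greedily match left vertices, then look for augmenting paths:
  Match 1 -- 5
  Match 2 -- 8
  Match 3 -- 7
  Match 4 -- 9
  No augmenting path remains.

Step 3: Verify this is maximum:
  Matching size 4 = min(|L|, |R|) = min(4, 7), which is an upper bound, so this matching is maximum.

Maximum matching: {(1,5), (2,8), (3,7), (4,9)}
Size: 4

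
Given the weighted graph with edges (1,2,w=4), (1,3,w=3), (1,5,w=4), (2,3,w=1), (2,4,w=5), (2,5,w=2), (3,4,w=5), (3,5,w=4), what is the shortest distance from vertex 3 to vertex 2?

Step 1: Build adjacency list with weights:
  1: 2(w=4), 3(w=3), 5(w=4)
  2: 1(w=4), 3(w=1), 4(w=5), 5(w=2)
  3: 1(w=3), 2(w=1), 4(w=5), 5(w=4)
  4: 2(w=5), 3(w=5)
  5: 1(w=4), 2(w=2), 3(w=4)

Step 2: Apply Dijkstra's algorithm from vertex 3:
  Visit vertex 3 (distance=0)
    Update dist[1] = 3
    Update dist[2] = 1
    Update dist[4] = 5
    Update dist[5] = 4
  Visit vertex 2 (distance=1)
    Update dist[5] = 3

Step 3: Shortest path: 3 -> 2
Total weight: 1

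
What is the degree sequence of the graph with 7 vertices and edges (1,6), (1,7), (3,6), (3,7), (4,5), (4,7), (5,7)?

Step 1: Count edges incident to each vertex:
  deg(1) = 2 (neighbors: 6, 7)
  deg(2) = 0 (neighbors: none)
  deg(3) = 2 (neighbors: 6, 7)
  deg(4) = 2 (neighbors: 5, 7)
  deg(5) = 2 (neighbors: 4, 7)
  deg(6) = 2 (neighbors: 1, 3)
  deg(7) = 4 (neighbors: 1, 3, 4, 5)

Step 2: Sort degrees in non-increasing order:
  Degrees: [2, 0, 2, 2, 2, 2, 4] -> sorted: [4, 2, 2, 2, 2, 2, 0]

Degree sequence: [4, 2, 2, 2, 2, 2, 0]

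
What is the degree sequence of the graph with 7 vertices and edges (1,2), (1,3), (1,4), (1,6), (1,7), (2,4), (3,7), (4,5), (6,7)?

Step 1: Count edges incident to each vertex:
  deg(1) = 5 (neighbors: 2, 3, 4, 6, 7)
  deg(2) = 2 (neighbors: 1, 4)
  deg(3) = 2 (neighbors: 1, 7)
  deg(4) = 3 (neighbors: 1, 2, 5)
  deg(5) = 1 (neighbors: 4)
  deg(6) = 2 (neighbors: 1, 7)
  deg(7) = 3 (neighbors: 1, 3, 6)

Step 2: Sort degrees in non-increasing order:
  Degrees: [5, 2, 2, 3, 1, 2, 3] -> sorted: [5, 3, 3, 2, 2, 2, 1]

Degree sequence: [5, 3, 3, 2, 2, 2, 1]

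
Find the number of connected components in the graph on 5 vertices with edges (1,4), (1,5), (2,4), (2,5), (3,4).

Step 1: Build adjacency list from edges:
  1: 4, 5
  2: 4, 5
  3: 4
  4: 1, 2, 3
  5: 1, 2

Step 2: Run BFS/DFS from vertex 1:
  Visited: {1, 4, 5, 2, 3}
  Reached 5 of 5 vertices

Step 3: All 5 vertices reached from vertex 1, so the graph is connected.
Number of connected components: 1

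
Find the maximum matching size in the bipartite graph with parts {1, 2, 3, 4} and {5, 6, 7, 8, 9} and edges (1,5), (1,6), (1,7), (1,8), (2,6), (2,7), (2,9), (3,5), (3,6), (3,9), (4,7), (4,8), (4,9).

Step 1: List the neighbors of each left vertex:
  1: 5, 6, 7, 8
  2: 6, 7, 9
  3: 5, 6, 9
  4: 7, 8, 9

Step 2: Greedily match left vertices, then look for augmenting paths:
  Match 1 -- 5
  Match 2 -- 6
  Match 3 -- 9
  Match 4 -- 7
  No augmenting path remains.

Step 3: Verify this is maximum:
  Matching size 4 = min(|L|, |R|) = min(4, 5), which is an upper bound, so this matching is maximum.

Maximum matching: {(1,5), (2,6), (3,9), (4,7)}
Size: 4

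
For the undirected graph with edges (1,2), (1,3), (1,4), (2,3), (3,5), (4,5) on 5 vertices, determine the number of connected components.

Step 1: Build adjacency list from edges:
  1: 2, 3, 4
  2: 1, 3
  3: 1, 2, 5
  4: 1, 5
  5: 3, 4

Step 2: Run BFS/DFS from vertex 1:
  Visited: {1, 2, 3, 4, 5}
  Reached 5 of 5 vertices

Step 3: All 5 vertices reached from vertex 1, so the graph is connected.
Number of connected components: 1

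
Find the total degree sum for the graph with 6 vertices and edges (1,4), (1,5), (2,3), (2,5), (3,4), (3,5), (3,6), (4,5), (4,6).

Step 1: Count edges incident to each vertex:
  deg(1) = 2 (neighbors: 4, 5)
  deg(2) = 2 (neighbors: 3, 5)
  deg(3) = 4 (neighbors: 2, 4, 5, 6)
  deg(4) = 4 (neighbors: 1, 3, 5, 6)
  deg(5) = 4 (neighbors: 1, 2, 3, 4)
  deg(6) = 2 (neighbors: 3, 4)

Step 2: Sum all degrees:
  2 + 2 + 4 + 4 + 4 + 2 = 18

Verification: sum of degrees = 2 * |E| = 2 * 9 = 18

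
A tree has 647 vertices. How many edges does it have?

A tree on n vertices always has exactly n - 1 edges.
For n = 647: edges = 647 - 1 = 646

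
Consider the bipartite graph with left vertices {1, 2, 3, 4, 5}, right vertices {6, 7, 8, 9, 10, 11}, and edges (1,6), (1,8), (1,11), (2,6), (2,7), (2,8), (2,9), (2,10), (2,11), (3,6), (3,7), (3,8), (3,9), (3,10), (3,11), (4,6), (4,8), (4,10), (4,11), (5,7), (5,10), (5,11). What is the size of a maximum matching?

Step 1: List the neighbors of each left vertex:
  1: 6, 8, 11
  2: 6, 7, 8, 9, 10, 11
  3: 6, 7, 8, 9, 10, 11
  4: 6, 8, 10, 11
  5: 7, 10, 11

Step 2: Greedily match left vertices, then look for augmenting paths:
  Match 1 -- 6
  Match 2 -- 7
  Match 3 -- 8
  Match 4 -- 10
  Match 5 -- 11
  No augmenting path remains.

Step 3: Verify this is maximum:
  Matching size 5 = min(|L|, |R|) = min(5, 6), which is an upper bound, so this matching is maximum.

Maximum matching: {(1,6), (2,7), (3,8), (4,10), (5,11)}
Size: 5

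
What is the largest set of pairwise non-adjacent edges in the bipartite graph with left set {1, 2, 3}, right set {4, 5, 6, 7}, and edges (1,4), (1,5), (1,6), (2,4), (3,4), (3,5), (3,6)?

Step 1: List the neighbors of each left vertex:
  1: 4, 5, 6
  2: 4
  3: 4, 5, 6

Step 2: Greedily match left vertices, then look for augmenting paths:
  Match 1 -- 6
  Match 2 -- 4
  Match 3 -- 5
  No augmenting path remains.

Step 3: Verify this is maximum:
  Matching size 3 = min(|L|, |R|) = min(3, 4), which is an upper bound, so this matching is maximum.

Maximum matching: {(1,6), (2,4), (3,5)}
Size: 3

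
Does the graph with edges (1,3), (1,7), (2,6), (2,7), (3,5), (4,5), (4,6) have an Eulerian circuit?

Step 1: Find the degree of each vertex:
  deg(1) = 2
  deg(2) = 2
  deg(3) = 2
  deg(4) = 2
  deg(5) = 2
  deg(6) = 2
  deg(7) = 2

Step 2: Count vertices with odd degree:
  All vertices have even degree (0 odd-degree vertices)

Step 3: Apply Euler's theorem:
  - Eulerian circuit exists iff graph is connected and all vertices have even degree
  - Eulerian path exists iff graph is connected and has 0 or 2 odd-degree vertices

Graph is connected with 0 odd-degree vertices.
Both Eulerian circuit and Eulerian path exist.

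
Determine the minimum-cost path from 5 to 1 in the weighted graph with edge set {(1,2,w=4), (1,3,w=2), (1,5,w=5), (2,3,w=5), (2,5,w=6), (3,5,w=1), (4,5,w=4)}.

Step 1: Build adjacency list with weights:
  1: 2(w=4), 3(w=2), 5(w=5)
  2: 1(w=4), 3(w=5), 5(w=6)
  3: 1(w=2), 2(w=5), 5(w=1)
  4: 5(w=4)
  5: 1(w=5), 2(w=6), 3(w=1), 4(w=4)

Step 2: Apply Dijkstra's algorithm from vertex 5:
  Visit vertex 5 (distance=0)
    Update dist[1] = 5
    Update dist[2] = 6
    Update dist[3] = 1
    Update dist[4] = 4
  Visit vertex 3 (distance=1)
    Update dist[1] = 3
  Visit vertex 1 (distance=3)

Step 3: Shortest path: 5 -> 3 -> 1
Total weight: 1 + 2 = 3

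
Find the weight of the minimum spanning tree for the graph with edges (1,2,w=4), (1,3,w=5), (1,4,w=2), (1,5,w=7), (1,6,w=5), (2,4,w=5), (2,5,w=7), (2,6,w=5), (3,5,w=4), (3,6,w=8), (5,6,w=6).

Apply Kruskal's algorithm (sort edges by weight, add if no cycle):

Sorted edges by weight:
  (1,4) w=2
  (1,2) w=4
  (3,5) w=4
  (1,3) w=5
  (1,6) w=5
  (2,4) w=5
  (2,6) w=5
  (5,6) w=6
  (1,5) w=7
  (2,5) w=7
  (3,6) w=8

Add edge (1,4) w=2 -- no cycle. Running total: 2
Add edge (1,2) w=4 -- no cycle. Running total: 6
Add edge (3,5) w=4 -- no cycle. Running total: 10
Add edge (1,3) w=5 -- no cycle. Running total: 15
Add edge (1,6) w=5 -- no cycle. Running total: 20

MST edges: (1,4,w=2), (1,2,w=4), (3,5,w=4), (1,3,w=5), (1,6,w=5)
Total MST weight: 2 + 4 + 4 + 5 + 5 = 20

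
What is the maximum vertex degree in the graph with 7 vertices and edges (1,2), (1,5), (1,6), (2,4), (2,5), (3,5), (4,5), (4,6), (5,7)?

Step 1: Count edges incident to each vertex:
  deg(1) = 3 (neighbors: 2, 5, 6)
  deg(2) = 3 (neighbors: 1, 4, 5)
  deg(3) = 1 (neighbors: 5)
  deg(4) = 3 (neighbors: 2, 5, 6)
  deg(5) = 5 (neighbors: 1, 2, 3, 4, 7)
  deg(6) = 2 (neighbors: 1, 4)
  deg(7) = 1 (neighbors: 5)

Step 2: Find maximum:
  max(3, 3, 1, 3, 5, 2, 1) = 5 (vertex 5)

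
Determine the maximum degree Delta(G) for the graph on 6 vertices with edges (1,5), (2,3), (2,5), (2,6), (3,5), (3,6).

Step 1: Count edges incident to each vertex:
  deg(1) = 1 (neighbors: 5)
  deg(2) = 3 (neighbors: 3, 5, 6)
  deg(3) = 3 (neighbors: 2, 5, 6)
  deg(4) = 0 (neighbors: none)
  deg(5) = 3 (neighbors: 1, 2, 3)
  deg(6) = 2 (neighbors: 2, 3)

Step 2: Find maximum:
  max(1, 3, 3, 0, 3, 2) = 3 (vertex 2)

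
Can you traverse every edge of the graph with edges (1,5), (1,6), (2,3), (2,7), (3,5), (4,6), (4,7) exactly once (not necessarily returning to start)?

Step 1: Find the degree of each vertex:
  deg(1) = 2
  deg(2) = 2
  deg(3) = 2
  deg(4) = 2
  deg(5) = 2
  deg(6) = 2
  deg(7) = 2

Step 2: Count vertices with odd degree:
  All vertices have even degree (0 odd-degree vertices)

Step 3: Apply Euler's theorem:
  - Eulerian circuit exists iff graph is connected and all vertices have even degree
  - Eulerian path exists iff graph is connected and has 0 or 2 odd-degree vertices

Graph is connected with 0 odd-degree vertices.
Both Eulerian circuit and Eulerian path exist.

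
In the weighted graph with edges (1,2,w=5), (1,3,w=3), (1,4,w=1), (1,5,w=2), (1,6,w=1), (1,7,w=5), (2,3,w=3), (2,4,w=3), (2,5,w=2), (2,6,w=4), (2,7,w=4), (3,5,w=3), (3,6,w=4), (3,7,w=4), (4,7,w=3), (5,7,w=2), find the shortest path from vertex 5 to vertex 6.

Step 1: Build adjacency list with weights:
  1: 2(w=5), 3(w=3), 4(w=1), 5(w=2), 6(w=1), 7(w=5)
  2: 1(w=5), 3(w=3), 4(w=3), 5(w=2), 6(w=4), 7(w=4)
  3: 1(w=3), 2(w=3), 5(w=3), 6(w=4), 7(w=4)
  4: 1(w=1), 2(w=3), 7(w=3)
  5: 1(w=2), 2(w=2), 3(w=3), 7(w=2)
  6: 1(w=1), 2(w=4), 3(w=4)
  7: 1(w=5), 2(w=4), 3(w=4), 4(w=3), 5(w=2)

Step 2: Apply Dijkstra's algorithm from vertex 5:
  Visit vertex 5 (distance=0)
    Update dist[1] = 2
    Update dist[2] = 2
    Update dist[3] = 3
    Update dist[7] = 2
  Visit vertex 1 (distance=2)
    Update dist[4] = 3
    Update dist[6] = 3
  Visit vertex 2 (distance=2)
  Visit vertex 7 (distance=2)
  Visit vertex 3 (distance=3)
  Visit vertex 4 (distance=3)
  Visit vertex 6 (distance=3)

Step 3: Shortest path: 5 -> 1 -> 6
Total weight: 2 + 1 = 3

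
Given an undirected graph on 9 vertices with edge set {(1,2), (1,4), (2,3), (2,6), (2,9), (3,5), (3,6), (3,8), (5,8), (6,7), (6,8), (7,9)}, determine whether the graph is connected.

Step 1: Build adjacency list from edges:
  1: 2, 4
  2: 1, 3, 6, 9
  3: 2, 5, 6, 8
  4: 1
  5: 3, 8
  6: 2, 3, 7, 8
  7: 6, 9
  8: 3, 5, 6
  9: 2, 7

Step 2: Run BFS/DFS from vertex 1:
  Visited: {1, 2, 4, 3, 6, 9, 5, 8, 7}
  Reached 9 of 9 vertices

Step 3: All 9 vertices reached from vertex 1, so the graph is connected.
Answer: Yes, the graph is connected.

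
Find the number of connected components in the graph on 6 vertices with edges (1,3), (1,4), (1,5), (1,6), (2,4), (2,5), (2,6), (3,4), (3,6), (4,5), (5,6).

Step 1: Build adjacency list from edges:
  1: 3, 4, 5, 6
  2: 4, 5, 6
  3: 1, 4, 6
  4: 1, 2, 3, 5
  5: 1, 2, 4, 6
  6: 1, 2, 3, 5

Step 2: Run BFS/DFS from vertex 1:
  Visited: {1, 3, 4, 5, 6, 2}
  Reached 6 of 6 vertices

Step 3: All 6 vertices reached from vertex 1, so the graph is connected.
Number of connected components: 1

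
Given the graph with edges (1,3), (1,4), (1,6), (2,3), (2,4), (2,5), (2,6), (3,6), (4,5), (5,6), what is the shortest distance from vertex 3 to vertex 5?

Step 1: Build adjacency list:
  1: 3, 4, 6
  2: 3, 4, 5, 6
  3: 1, 2, 6
  4: 1, 2, 5
  5: 2, 4, 6
  6: 1, 2, 3, 5

Step 2: BFS from vertex 3 to find shortest path to 5:
  vertex 1 reached at distance 1
  vertex 2 reached at distance 1
  vertex 6 reached at distance 1
  vertex 4 reached at distance 2
  vertex 5 reached at distance 2

Step 3: Shortest path: 3 -> 2 -> 5
Path length: 2 edges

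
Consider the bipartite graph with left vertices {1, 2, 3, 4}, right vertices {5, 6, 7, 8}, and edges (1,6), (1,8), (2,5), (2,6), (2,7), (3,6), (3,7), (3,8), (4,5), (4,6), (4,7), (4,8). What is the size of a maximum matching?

Step 1: List the neighbors of each left vertex:
  1: 6, 8
  2: 5, 6, 7
  3: 6, 7, 8
  4: 5, 6, 7, 8

Step 2: Greedily match left vertices, then look for augmenting paths:
  Match 1 -- 6
  Match 2 -- 5
  Match 3 -- 7
  Match 4 -- 8
  No augmenting path remains.

Step 3: Verify this is maximum:
  Matching size 4 = min(|L|, |R|) = min(4, 4), which is an upper bound, so this matching is maximum.

Maximum matching: {(1,6), (2,5), (3,7), (4,8)}
Size: 4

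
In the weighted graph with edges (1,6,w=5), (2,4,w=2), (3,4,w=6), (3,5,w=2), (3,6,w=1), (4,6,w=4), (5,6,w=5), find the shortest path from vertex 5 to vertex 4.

Step 1: Build adjacency list with weights:
  1: 6(w=5)
  2: 4(w=2)
  3: 4(w=6), 5(w=2), 6(w=1)
  4: 2(w=2), 3(w=6), 6(w=4)
  5: 3(w=2), 6(w=5)
  6: 1(w=5), 3(w=1), 4(w=4), 5(w=5)

Step 2: Apply Dijkstra's algorithm from vertex 5:
  Visit vertex 5 (distance=0)
    Update dist[3] = 2
    Update dist[6] = 5
  Visit vertex 3 (distance=2)
    Update dist[4] = 8
    Update dist[6] = 3
  Visit vertex 6 (distance=3)
    Update dist[1] = 8
    Update dist[4] = 7
  Visit vertex 4 (distance=7)
    Update dist[2] = 9

Step 3: Shortest path: 5 -> 3 -> 6 -> 4
Total weight: 2 + 1 + 4 = 7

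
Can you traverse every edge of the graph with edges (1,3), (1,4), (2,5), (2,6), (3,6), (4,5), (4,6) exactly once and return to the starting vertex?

Step 1: Find the degree of each vertex:
  deg(1) = 2
  deg(2) = 2
  deg(3) = 2
  deg(4) = 3
  deg(5) = 2
  deg(6) = 3

Step 2: Count vertices with odd degree:
  Odd-degree vertices: 4, 6 (2 total)

Step 3: Apply Euler's theorem:
  - Eulerian circuit exists iff graph is connected and all vertices have even degree
  - Eulerian path exists iff graph is connected and has 0 or 2 odd-degree vertices

Graph is connected with exactly 2 odd-degree vertices (4, 6).
Eulerian path exists (starting and ending at the odd-degree vertices), but no Eulerian circuit.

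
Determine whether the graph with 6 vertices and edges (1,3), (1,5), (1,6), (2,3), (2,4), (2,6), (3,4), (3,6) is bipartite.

Step 1: Attempt 2-coloring using BFS:
  Start at vertex 1, assign color 0
  Color vertex 3 with color 1 (neighbor of 1)
  Color vertex 5 with color 1 (neighbor of 1)
  Color vertex 6 with color 1 (neighbor of 1)
  Color vertex 2 with color 0 (neighbor of 3)
  Color vertex 4 with color 0 (neighbor of 3)

Step 2: Conflict found! Vertices 3 and 6 are adjacent but have the same color.
This means the graph contains an odd cycle.

The graph is NOT bipartite.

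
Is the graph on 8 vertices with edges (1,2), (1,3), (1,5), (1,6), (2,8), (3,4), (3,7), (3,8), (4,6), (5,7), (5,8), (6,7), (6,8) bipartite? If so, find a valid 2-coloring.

Step 1: Attempt 2-coloring using BFS:
  Start at vertex 1, assign color 0
  Color vertex 2 with color 1 (neighbor of 1)
  Color vertex 3 with color 1 (neighbor of 1)
  Color vertex 5 with color 1 (neighbor of 1)
  Color vertex 6 with color 1 (neighbor of 1)
  Color vertex 8 with color 0 (neighbor of 2)
  Color vertex 4 with color 0 (neighbor of 3)
  Color vertex 7 with color 0 (neighbor of 3)

Step 2: 2-coloring succeeded. No conflicts found.
  Set A (color 0): {1, 4, 7, 8}
  Set B (color 1): {2, 3, 5, 6}

The graph is bipartite with partition {1, 4, 7, 8}, {2, 3, 5, 6}.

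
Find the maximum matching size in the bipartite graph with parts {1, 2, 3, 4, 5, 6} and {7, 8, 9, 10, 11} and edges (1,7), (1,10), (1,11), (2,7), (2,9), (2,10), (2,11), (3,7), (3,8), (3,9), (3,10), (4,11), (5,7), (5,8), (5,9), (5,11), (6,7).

Step 1: List the neighbors of each left vertex:
  1: 7, 10, 11
  2: 7, 9, 10, 11
  3: 7, 8, 9, 10
  4: 11
  5: 7, 8, 9, 11
  6: 7

Step 2: Greedily match left vertices, then look for augmenting paths:
  Match 1 -- 10
  Match 2 -- 9
  Match 3 -- 8
  Match 4 -- 11
  Match 5 -- 7
  No augmenting path remains.

Step 3: Verify this is maximum:
  Matching size 5 = min(|L|, |R|) = min(6, 5), which is an upper bound, so this matching is maximum.

Maximum matching: {(1,10), (2,9), (3,8), (4,11), (5,7)}
Size: 5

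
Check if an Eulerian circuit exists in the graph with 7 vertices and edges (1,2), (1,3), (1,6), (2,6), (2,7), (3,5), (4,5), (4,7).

Step 1: Find the degree of each vertex:
  deg(1) = 3
  deg(2) = 3
  deg(3) = 2
  deg(4) = 2
  deg(5) = 2
  deg(6) = 2
  deg(7) = 2

Step 2: Count vertices with odd degree:
  Odd-degree vertices: 1, 2 (2 total)

Step 3: Apply Euler's theorem:
  - Eulerian circuit exists iff graph is connected and all vertices have even degree
  - Eulerian path exists iff graph is connected and has 0 or 2 odd-degree vertices

Graph is connected with exactly 2 odd-degree vertices (1, 2).
Eulerian path exists (starting and ending at the odd-degree vertices), but no Eulerian circuit.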